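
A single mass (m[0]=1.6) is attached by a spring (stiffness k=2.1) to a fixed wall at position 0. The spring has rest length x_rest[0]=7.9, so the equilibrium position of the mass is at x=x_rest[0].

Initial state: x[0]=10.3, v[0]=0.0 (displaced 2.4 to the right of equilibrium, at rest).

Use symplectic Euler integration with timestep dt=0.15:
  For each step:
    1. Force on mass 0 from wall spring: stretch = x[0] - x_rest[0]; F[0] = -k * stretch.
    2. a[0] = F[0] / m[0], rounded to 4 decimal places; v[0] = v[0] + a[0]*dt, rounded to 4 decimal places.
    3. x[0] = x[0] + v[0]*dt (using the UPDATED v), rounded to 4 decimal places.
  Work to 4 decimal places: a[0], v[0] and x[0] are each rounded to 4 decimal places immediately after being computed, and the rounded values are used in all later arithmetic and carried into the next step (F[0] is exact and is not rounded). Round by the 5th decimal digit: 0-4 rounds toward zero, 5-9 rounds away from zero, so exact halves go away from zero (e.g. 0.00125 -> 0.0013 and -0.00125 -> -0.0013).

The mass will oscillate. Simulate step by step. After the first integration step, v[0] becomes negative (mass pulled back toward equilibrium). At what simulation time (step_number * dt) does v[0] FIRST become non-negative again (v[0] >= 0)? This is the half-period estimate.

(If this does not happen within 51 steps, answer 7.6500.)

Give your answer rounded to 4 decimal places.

Answer: 2.8500

Derivation:
Step 0: x=[10.3000] v=[0.0000]
Step 1: x=[10.2291] v=[-0.4725]
Step 2: x=[10.0895] v=[-0.9310]
Step 3: x=[9.8852] v=[-1.3621]
Step 4: x=[9.6223] v=[-1.7529]
Step 5: x=[9.3085] v=[-2.0920]
Step 6: x=[8.9531] v=[-2.3693]
Step 7: x=[8.5666] v=[-2.5766]
Step 8: x=[8.1604] v=[-2.7078]
Step 9: x=[7.7465] v=[-2.7591]
Step 10: x=[7.3372] v=[-2.7289]
Step 11: x=[6.9445] v=[-2.6181]
Step 12: x=[6.5800] v=[-2.4300]
Step 13: x=[6.2545] v=[-2.1701]
Step 14: x=[5.9776] v=[-1.8461]
Step 15: x=[5.7575] v=[-1.4676]
Step 16: x=[5.6006] v=[-1.0458]
Step 17: x=[5.5116] v=[-0.5931]
Step 18: x=[5.4932] v=[-0.1229]
Step 19: x=[5.5458] v=[0.3509]
First v>=0 after going negative at step 19, time=2.8500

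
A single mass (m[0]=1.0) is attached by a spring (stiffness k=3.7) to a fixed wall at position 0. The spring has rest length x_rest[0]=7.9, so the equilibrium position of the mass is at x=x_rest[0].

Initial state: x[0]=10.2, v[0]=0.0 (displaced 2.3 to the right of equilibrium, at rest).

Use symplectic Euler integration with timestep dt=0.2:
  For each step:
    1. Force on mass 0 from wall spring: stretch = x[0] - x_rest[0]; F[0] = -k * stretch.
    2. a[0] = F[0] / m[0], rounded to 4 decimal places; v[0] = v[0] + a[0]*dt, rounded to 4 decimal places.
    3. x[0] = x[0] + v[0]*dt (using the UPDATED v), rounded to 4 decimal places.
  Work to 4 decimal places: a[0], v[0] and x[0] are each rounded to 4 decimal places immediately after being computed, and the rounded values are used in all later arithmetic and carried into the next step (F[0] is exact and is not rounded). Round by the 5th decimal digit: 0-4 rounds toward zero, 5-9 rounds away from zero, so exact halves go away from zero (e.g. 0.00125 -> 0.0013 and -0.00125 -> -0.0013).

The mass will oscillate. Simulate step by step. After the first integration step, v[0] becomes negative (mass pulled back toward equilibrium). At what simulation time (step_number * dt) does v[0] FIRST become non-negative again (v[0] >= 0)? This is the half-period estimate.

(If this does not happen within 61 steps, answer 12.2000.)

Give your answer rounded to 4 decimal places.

Answer: 1.8000

Derivation:
Step 0: x=[10.2000] v=[0.0000]
Step 1: x=[9.8596] v=[-1.7020]
Step 2: x=[9.2292] v=[-3.1521]
Step 3: x=[8.4021] v=[-4.1357]
Step 4: x=[7.5006] v=[-4.5073]
Step 5: x=[6.6583] v=[-4.2117]
Step 6: x=[5.9997] v=[-3.2928]
Step 7: x=[5.6224] v=[-1.8866]
Step 8: x=[5.5822] v=[-0.2012]
Step 9: x=[5.8850] v=[1.5140]
First v>=0 after going negative at step 9, time=1.8000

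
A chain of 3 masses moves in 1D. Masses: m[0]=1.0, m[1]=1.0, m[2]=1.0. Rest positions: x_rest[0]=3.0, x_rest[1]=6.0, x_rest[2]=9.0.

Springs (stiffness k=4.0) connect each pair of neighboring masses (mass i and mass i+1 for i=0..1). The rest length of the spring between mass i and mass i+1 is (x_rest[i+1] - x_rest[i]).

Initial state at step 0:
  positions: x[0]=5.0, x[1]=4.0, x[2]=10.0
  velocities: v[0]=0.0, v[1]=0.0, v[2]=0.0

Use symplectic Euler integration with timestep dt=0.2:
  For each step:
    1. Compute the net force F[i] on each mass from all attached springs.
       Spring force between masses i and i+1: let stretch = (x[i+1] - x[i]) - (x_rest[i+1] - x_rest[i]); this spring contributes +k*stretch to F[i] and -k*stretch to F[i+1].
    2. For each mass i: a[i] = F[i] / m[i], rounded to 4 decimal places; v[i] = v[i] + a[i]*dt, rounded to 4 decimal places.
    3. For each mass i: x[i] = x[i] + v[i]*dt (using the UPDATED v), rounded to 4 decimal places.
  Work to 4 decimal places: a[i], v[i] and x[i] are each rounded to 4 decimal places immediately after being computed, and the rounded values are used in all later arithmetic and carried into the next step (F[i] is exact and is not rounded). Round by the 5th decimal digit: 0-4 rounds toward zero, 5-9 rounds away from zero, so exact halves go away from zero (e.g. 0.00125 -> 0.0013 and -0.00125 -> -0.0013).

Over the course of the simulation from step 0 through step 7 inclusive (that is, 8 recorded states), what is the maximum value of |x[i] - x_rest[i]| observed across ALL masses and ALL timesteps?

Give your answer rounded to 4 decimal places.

Answer: 2.8184

Derivation:
Step 0: x=[5.0000 4.0000 10.0000] v=[0.0000 0.0000 0.0000]
Step 1: x=[4.3600 5.1200 9.5200] v=[-3.2000 5.6000 -2.4000]
Step 2: x=[3.3616 6.8224 8.8160] v=[-4.9920 8.5120 -3.5200]
Step 3: x=[2.4369 8.2900 8.2730] v=[-4.6234 7.3382 -2.7149]
Step 4: x=[1.9687 8.8184 8.2127] v=[-2.3409 2.6421 -0.3013]
Step 5: x=[2.1165 8.1540 8.7294] v=[0.7389 -3.3222 2.5833]
Step 6: x=[2.7503 6.6156 9.6340] v=[3.1689 -7.6919 4.5230]
Step 7: x=[3.5225 4.9417 10.5357] v=[3.8611 -8.3694 4.5083]
Max displacement = 2.8184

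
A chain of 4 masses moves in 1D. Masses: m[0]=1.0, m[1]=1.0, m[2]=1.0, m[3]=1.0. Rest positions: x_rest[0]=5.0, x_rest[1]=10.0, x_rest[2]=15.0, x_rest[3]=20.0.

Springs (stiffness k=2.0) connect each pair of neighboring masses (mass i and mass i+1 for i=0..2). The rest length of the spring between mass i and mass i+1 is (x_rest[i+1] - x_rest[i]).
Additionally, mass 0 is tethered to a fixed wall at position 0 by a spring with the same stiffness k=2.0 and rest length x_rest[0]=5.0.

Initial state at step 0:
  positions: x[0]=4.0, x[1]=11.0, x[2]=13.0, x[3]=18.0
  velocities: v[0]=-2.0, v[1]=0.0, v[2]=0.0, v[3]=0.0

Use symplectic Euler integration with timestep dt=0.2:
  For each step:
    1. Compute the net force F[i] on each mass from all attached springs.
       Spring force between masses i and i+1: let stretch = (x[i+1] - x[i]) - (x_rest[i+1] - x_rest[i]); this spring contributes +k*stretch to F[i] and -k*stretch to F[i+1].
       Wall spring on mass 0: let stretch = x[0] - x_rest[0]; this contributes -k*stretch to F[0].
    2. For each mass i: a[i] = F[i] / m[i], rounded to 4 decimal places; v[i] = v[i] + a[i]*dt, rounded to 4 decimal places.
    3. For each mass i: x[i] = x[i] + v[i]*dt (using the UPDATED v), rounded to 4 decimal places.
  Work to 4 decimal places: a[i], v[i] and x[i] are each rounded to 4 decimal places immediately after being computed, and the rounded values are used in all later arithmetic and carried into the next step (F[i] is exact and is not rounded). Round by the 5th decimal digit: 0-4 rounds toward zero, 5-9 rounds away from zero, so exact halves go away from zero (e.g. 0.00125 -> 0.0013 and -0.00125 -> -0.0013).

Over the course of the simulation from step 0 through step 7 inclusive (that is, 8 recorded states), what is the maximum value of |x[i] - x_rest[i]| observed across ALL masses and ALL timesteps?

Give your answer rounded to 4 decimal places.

Answer: 2.8748

Derivation:
Step 0: x=[4.0000 11.0000 13.0000 18.0000] v=[-2.0000 0.0000 0.0000 0.0000]
Step 1: x=[3.8400 10.6000 13.2400 18.0000] v=[-0.8000 -2.0000 1.2000 0.0000]
Step 2: x=[3.9136 9.8704 13.6496 18.0192] v=[0.3680 -3.6480 2.0480 0.0960]
Step 3: x=[4.1507 8.9666 14.1064 18.0888] v=[1.1853 -4.5190 2.2842 0.3482]
Step 4: x=[4.4410 8.0887 14.4706 18.2398] v=[1.4514 -4.3894 1.8212 0.7552]
Step 5: x=[4.6678 7.4296 14.6258 18.4893] v=[1.1341 -3.2957 0.7761 1.2475]
Step 6: x=[4.7421 7.1252 14.5144 18.8297] v=[0.3717 -1.5219 -0.5570 1.7021]
Step 7: x=[4.6277 7.2213 14.1571 19.2249] v=[-0.5719 0.4805 -1.7866 1.9760]
Max displacement = 2.8748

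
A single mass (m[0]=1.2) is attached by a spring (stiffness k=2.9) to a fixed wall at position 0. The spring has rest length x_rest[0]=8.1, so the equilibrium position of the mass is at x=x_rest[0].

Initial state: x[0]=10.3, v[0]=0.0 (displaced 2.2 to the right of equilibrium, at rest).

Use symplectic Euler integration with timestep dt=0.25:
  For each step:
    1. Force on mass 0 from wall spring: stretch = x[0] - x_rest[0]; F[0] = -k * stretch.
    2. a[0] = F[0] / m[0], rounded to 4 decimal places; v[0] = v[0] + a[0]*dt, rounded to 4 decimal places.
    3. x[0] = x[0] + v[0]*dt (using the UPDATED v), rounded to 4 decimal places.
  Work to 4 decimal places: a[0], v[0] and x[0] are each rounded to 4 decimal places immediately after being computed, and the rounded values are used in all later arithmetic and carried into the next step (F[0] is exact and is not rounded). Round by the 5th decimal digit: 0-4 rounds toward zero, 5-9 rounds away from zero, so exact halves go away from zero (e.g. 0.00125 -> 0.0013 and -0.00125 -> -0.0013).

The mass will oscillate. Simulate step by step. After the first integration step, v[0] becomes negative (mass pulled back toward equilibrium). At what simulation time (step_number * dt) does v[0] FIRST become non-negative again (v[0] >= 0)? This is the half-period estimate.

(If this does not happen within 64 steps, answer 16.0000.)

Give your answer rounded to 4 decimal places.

Answer: 2.2500

Derivation:
Step 0: x=[10.3000] v=[0.0000]
Step 1: x=[9.9677] v=[-1.3292]
Step 2: x=[9.3533] v=[-2.4576]
Step 3: x=[8.5496] v=[-3.2148]
Step 4: x=[7.6780] v=[-3.4864]
Step 5: x=[6.8701] v=[-3.2315]
Step 6: x=[6.2480] v=[-2.4884]
Step 7: x=[5.9056] v=[-1.3695]
Step 8: x=[5.8947] v=[-0.0437]
Step 9: x=[6.2169] v=[1.2887]
First v>=0 after going negative at step 9, time=2.2500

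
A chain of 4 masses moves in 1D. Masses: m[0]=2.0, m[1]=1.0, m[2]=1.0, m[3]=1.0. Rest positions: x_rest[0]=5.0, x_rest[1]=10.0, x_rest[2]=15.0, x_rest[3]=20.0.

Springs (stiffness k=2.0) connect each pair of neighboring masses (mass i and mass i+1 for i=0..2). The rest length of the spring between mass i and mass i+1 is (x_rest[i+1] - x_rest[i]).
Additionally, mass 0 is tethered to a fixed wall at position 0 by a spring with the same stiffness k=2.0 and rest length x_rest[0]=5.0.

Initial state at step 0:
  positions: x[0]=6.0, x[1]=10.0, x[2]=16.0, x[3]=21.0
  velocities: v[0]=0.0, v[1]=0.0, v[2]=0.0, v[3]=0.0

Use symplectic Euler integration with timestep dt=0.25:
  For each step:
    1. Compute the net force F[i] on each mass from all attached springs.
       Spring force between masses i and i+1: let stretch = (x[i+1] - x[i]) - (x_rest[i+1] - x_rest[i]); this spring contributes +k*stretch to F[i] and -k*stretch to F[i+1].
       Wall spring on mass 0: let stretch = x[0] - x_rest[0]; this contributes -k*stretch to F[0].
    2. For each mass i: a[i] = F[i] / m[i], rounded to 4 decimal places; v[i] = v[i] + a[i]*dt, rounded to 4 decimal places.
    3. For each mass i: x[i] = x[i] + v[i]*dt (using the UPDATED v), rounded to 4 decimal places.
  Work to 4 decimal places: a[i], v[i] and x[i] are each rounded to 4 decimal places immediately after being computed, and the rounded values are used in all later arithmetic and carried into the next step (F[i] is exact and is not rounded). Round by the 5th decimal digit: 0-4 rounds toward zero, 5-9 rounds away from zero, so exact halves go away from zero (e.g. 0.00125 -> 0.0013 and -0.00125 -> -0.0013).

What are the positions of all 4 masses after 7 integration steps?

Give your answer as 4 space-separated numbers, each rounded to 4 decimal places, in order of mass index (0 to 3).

Answer: 4.8724 10.6470 16.0207 20.4111

Derivation:
Step 0: x=[6.0000 10.0000 16.0000 21.0000] v=[0.0000 0.0000 0.0000 0.0000]
Step 1: x=[5.8750 10.2500 15.8750 21.0000] v=[-0.5000 1.0000 -0.5000 0.0000]
Step 2: x=[5.6563 10.6563 15.6875 20.9844] v=[-0.8750 1.6250 -0.7500 -0.0625]
Step 3: x=[5.3965 11.0665 15.5332 20.9317] v=[-1.0391 1.6406 -0.6172 -0.2110]
Step 4: x=[5.1538 11.3263 15.4954 20.8291] v=[-0.9707 1.0390 -0.1513 -0.4103]
Step 5: x=[4.9748 11.3356 15.6032 20.6848] v=[-0.7160 0.0373 0.4310 -0.5772]
Step 6: x=[4.8824 11.0833 15.8127 20.5303] v=[-0.3695 -1.0093 0.8380 -0.6180]
Step 7: x=[4.8724 10.6470 16.0207 20.4111] v=[-0.0399 -1.7451 0.8321 -0.4768]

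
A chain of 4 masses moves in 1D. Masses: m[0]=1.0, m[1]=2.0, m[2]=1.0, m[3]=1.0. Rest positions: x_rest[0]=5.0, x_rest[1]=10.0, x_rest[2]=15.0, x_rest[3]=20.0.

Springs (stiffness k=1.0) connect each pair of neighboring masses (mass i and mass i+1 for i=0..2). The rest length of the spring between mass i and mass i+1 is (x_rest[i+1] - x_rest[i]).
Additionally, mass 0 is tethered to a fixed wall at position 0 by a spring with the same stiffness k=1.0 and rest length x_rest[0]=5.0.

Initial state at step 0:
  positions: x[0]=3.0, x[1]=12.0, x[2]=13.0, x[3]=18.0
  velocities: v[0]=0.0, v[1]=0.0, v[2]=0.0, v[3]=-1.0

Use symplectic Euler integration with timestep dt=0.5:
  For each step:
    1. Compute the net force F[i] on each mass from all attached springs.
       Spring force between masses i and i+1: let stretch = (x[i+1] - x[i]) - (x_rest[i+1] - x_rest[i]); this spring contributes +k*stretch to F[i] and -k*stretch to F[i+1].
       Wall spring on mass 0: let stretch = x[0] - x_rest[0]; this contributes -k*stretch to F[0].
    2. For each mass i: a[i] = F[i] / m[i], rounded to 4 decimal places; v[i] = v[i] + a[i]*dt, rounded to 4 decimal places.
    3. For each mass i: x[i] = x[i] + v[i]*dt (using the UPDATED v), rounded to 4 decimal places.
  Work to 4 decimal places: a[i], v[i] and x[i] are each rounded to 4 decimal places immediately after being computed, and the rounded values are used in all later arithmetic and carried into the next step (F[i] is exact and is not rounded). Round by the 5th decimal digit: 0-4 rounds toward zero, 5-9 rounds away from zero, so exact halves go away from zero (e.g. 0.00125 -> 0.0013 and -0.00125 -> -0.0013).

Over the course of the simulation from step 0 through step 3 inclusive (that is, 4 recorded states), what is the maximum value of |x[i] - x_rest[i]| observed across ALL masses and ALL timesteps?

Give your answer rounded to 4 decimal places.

Step 0: x=[3.0000 12.0000 13.0000 18.0000] v=[0.0000 0.0000 0.0000 -1.0000]
Step 1: x=[4.5000 11.0000 14.0000 17.5000] v=[3.0000 -2.0000 2.0000 -1.0000]
Step 2: x=[6.5000 9.5625 15.1250 17.3750] v=[4.0000 -2.8750 2.2500 -0.2500]
Step 3: x=[7.6407 8.4375 15.4219 17.9375] v=[2.2813 -2.2500 0.5938 1.1250]
Max displacement = 2.6407

Answer: 2.6407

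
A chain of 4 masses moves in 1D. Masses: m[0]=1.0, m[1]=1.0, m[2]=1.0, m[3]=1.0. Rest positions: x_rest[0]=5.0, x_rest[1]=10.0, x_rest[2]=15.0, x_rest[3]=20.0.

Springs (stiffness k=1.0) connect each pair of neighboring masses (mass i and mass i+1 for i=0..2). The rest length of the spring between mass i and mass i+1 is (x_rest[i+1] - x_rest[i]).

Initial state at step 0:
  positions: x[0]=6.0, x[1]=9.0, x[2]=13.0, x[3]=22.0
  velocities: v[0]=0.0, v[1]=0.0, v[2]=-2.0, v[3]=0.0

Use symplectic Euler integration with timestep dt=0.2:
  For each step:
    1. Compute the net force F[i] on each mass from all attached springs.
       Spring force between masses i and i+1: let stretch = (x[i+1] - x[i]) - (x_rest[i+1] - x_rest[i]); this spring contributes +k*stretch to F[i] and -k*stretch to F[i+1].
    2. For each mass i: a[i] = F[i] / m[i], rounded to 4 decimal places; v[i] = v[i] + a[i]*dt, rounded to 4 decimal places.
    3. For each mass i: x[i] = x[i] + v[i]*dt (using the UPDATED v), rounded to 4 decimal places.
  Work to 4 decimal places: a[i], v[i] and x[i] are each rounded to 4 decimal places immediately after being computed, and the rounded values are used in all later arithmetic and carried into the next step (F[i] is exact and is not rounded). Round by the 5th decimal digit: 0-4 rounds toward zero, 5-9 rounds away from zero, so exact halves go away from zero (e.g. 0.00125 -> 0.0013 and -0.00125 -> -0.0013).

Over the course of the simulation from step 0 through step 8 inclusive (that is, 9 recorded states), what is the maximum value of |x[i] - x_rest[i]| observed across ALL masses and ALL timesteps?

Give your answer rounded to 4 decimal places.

Step 0: x=[6.0000 9.0000 13.0000 22.0000] v=[0.0000 0.0000 -2.0000 0.0000]
Step 1: x=[5.9200 9.0400 12.8000 21.8400] v=[-0.4000 0.2000 -1.0000 -0.8000]
Step 2: x=[5.7648 9.1056 12.8112 21.5184] v=[-0.7760 0.3280 0.0560 -1.6080]
Step 3: x=[5.5432 9.1858 13.0225 21.0485] v=[-1.1078 0.4010 1.0563 -2.3494]
Step 4: x=[5.2673 9.2738 13.4013 20.4576] v=[-1.3793 0.4398 1.8942 -2.9546]
Step 5: x=[4.9517 9.3666 13.8973 19.7844] v=[-1.5780 0.4640 2.4800 -3.3659]
Step 6: x=[4.6127 9.4640 14.4476 19.0757] v=[-1.6950 0.4872 2.7513 -3.5433]
Step 7: x=[4.2678 9.5667 14.9836 18.3819] v=[-1.7247 0.5137 2.6802 -3.4689]
Step 8: x=[3.9348 9.6742 15.4389 17.7522] v=[-1.6649 0.5373 2.2765 -3.1486]
Max displacement = 2.2478

Answer: 2.2478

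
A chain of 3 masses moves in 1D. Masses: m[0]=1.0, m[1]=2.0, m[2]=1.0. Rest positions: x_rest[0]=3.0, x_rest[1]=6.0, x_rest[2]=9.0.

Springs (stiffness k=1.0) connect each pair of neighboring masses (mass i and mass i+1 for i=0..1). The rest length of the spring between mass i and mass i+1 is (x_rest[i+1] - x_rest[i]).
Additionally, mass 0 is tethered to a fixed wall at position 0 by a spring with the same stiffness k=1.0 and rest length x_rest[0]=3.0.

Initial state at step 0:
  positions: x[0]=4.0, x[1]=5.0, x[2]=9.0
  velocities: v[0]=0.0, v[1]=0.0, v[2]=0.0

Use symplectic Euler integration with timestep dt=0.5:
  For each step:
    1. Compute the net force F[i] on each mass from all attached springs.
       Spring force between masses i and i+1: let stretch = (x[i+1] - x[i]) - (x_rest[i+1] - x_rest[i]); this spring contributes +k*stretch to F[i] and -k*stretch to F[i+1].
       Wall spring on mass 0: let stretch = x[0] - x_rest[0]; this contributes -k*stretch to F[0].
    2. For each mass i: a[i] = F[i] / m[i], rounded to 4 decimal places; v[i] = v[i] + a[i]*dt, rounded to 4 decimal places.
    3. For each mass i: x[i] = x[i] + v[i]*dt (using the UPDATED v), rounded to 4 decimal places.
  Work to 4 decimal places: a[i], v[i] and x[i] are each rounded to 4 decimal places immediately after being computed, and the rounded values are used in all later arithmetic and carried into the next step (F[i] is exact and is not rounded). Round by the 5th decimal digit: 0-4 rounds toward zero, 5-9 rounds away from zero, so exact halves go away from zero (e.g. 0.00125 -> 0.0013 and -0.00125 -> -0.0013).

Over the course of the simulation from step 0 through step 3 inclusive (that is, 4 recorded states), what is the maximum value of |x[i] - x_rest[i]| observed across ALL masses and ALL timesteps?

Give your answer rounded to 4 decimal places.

Step 0: x=[4.0000 5.0000 9.0000] v=[0.0000 0.0000 0.0000]
Step 1: x=[3.2500 5.3750 8.7500] v=[-1.5000 0.7500 -0.5000]
Step 2: x=[2.2188 5.9063 8.4063] v=[-2.0625 1.0625 -0.6875]
Step 3: x=[1.5547 6.2891 8.1876] v=[-1.3282 0.7656 -0.4375]
Max displacement = 1.4453

Answer: 1.4453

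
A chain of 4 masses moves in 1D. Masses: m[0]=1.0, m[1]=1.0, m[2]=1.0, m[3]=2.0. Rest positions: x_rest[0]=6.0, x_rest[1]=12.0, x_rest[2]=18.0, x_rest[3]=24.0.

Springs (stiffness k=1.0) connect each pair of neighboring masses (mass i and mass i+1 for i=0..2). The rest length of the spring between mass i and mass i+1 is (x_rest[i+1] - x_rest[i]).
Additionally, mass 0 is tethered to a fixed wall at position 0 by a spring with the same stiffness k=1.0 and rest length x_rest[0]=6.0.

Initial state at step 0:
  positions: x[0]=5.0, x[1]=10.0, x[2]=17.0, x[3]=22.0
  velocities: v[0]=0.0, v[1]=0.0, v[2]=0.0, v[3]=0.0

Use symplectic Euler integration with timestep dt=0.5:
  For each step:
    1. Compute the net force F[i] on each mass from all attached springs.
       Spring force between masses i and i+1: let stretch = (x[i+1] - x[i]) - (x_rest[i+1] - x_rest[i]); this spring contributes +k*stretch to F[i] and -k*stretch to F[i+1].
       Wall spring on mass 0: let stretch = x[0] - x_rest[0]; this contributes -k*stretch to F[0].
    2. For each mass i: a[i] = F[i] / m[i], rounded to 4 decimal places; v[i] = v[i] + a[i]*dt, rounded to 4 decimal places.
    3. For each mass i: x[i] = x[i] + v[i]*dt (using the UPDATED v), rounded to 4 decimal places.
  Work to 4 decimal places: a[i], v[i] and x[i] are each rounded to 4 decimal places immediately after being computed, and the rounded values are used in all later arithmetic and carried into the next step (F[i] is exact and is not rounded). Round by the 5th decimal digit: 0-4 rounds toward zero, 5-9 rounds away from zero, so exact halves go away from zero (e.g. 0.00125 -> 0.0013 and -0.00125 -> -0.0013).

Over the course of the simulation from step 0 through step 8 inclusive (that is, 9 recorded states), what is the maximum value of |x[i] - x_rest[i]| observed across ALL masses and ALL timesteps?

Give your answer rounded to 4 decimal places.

Step 0: x=[5.0000 10.0000 17.0000 22.0000] v=[0.0000 0.0000 0.0000 0.0000]
Step 1: x=[5.0000 10.5000 16.5000 22.1250] v=[0.0000 1.0000 -1.0000 0.2500]
Step 2: x=[5.1250 11.1250 15.9063 22.2969] v=[0.2500 1.2500 -1.1875 0.3438]
Step 3: x=[5.4688 11.4454 15.7149 22.4200] v=[0.6875 0.6407 -0.3829 0.2462]
Step 4: x=[5.9395 11.3390 16.1324 22.4550] v=[0.9414 -0.2129 0.8349 0.0699]
Step 5: x=[6.2752 11.0810 16.9322 22.4496] v=[0.6714 -0.5160 1.5995 -0.0108]
Step 6: x=[6.2436 11.0844 17.6485 22.5046] v=[-0.0633 0.0067 1.4326 0.1099]
Step 7: x=[5.8613 11.5186 17.9378 22.7026] v=[-0.7647 0.8684 0.5786 0.3959]
Step 8: x=[5.4280 12.1433 17.8135 23.0550] v=[-0.8667 1.2494 -0.2486 0.7047]
Max displacement = 2.2851

Answer: 2.2851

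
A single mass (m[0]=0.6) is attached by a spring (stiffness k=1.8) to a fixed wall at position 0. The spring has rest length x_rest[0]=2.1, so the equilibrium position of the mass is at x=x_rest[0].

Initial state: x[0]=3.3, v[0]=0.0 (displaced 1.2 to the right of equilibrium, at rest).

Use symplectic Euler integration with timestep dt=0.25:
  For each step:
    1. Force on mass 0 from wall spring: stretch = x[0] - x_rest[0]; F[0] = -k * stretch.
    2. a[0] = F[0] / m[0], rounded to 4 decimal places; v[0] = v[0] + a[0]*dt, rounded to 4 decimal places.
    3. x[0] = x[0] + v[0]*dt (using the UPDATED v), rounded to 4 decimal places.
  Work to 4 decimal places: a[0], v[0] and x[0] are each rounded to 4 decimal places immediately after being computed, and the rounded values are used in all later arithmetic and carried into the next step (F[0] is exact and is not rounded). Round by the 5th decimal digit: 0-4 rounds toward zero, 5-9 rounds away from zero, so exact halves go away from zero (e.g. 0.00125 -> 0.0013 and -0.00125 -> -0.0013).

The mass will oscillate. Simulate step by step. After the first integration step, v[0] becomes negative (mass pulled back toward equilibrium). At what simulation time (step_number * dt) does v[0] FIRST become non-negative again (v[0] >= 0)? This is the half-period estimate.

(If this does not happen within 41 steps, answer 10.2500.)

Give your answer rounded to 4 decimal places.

Answer: 2.0000

Derivation:
Step 0: x=[3.3000] v=[0.0000]
Step 1: x=[3.0750] v=[-0.9000]
Step 2: x=[2.6672] v=[-1.6313]
Step 3: x=[2.1530] v=[-2.0567]
Step 4: x=[1.6289] v=[-2.0965]
Step 5: x=[1.1931] v=[-1.7432]
Step 6: x=[0.9274] v=[-1.0630]
Step 7: x=[0.8815] v=[-0.1836]
Step 8: x=[1.0641] v=[0.7303]
First v>=0 after going negative at step 8, time=2.0000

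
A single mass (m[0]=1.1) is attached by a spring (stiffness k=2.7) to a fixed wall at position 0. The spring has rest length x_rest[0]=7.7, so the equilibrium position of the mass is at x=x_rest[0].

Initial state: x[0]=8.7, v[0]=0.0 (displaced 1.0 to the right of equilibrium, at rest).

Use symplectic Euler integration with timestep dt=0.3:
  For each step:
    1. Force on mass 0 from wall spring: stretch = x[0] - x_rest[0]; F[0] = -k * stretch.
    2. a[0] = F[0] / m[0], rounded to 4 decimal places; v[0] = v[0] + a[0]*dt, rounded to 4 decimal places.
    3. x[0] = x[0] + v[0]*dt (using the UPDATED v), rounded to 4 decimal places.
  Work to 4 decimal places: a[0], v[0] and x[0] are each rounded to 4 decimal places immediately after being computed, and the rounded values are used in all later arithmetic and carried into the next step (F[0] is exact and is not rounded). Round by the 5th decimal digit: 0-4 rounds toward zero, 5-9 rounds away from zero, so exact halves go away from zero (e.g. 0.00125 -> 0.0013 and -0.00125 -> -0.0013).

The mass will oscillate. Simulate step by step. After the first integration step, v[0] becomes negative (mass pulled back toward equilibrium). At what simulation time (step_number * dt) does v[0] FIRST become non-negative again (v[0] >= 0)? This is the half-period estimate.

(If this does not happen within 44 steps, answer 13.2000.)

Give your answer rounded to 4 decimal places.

Step 0: x=[8.7000] v=[0.0000]
Step 1: x=[8.4791] v=[-0.7364]
Step 2: x=[8.0861] v=[-1.3101]
Step 3: x=[7.6078] v=[-1.5944]
Step 4: x=[7.1499] v=[-1.5265]
Step 5: x=[6.8135] v=[-1.1214]
Step 6: x=[6.6729] v=[-0.4686]
Step 7: x=[6.7592] v=[0.2877]
First v>=0 after going negative at step 7, time=2.1000

Answer: 2.1000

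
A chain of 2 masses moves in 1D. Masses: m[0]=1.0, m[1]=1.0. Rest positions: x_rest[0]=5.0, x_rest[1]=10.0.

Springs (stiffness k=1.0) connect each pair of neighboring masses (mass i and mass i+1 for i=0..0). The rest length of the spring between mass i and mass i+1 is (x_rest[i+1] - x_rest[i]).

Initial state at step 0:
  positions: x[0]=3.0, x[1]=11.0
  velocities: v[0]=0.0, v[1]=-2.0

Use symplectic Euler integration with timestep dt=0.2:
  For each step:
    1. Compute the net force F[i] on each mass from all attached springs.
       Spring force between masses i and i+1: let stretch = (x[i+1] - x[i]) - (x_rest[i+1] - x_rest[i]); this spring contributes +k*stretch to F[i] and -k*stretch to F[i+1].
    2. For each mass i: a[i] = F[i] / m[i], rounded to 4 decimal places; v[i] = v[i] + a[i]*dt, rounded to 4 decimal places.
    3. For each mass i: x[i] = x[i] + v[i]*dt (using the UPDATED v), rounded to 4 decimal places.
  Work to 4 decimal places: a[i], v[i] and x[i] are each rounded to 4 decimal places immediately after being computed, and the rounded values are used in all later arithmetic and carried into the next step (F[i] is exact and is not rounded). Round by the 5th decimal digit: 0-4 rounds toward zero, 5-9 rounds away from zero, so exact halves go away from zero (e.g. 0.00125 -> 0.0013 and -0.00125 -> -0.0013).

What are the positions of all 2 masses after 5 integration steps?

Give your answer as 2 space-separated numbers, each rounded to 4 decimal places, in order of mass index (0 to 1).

Answer: 4.1909 7.8091

Derivation:
Step 0: x=[3.0000 11.0000] v=[0.0000 -2.0000]
Step 1: x=[3.1200 10.4800] v=[0.6000 -2.6000]
Step 2: x=[3.3344 9.8656] v=[1.0720 -3.0720]
Step 3: x=[3.6100 9.1900] v=[1.3782 -3.3782]
Step 4: x=[3.9088 8.4912] v=[1.4942 -3.4942]
Step 5: x=[4.1909 7.8091] v=[1.4107 -3.4107]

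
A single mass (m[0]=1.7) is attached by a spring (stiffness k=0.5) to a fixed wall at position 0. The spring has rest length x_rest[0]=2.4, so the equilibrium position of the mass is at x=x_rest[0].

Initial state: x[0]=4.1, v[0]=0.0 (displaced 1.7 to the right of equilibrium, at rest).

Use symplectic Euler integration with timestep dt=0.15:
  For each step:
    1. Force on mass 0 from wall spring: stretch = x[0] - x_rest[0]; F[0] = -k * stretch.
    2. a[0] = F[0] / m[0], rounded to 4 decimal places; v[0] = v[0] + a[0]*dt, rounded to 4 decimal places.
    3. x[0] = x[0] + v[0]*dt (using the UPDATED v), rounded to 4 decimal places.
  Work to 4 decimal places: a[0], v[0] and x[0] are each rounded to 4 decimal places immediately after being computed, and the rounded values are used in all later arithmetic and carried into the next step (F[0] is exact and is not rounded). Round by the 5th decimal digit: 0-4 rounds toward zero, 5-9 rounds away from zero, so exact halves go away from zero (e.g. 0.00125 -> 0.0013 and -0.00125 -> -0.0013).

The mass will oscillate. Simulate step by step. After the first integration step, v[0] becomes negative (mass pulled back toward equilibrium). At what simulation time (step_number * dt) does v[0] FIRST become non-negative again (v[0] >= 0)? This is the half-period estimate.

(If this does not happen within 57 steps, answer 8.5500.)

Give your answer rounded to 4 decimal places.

Answer: 5.8500

Derivation:
Step 0: x=[4.1000] v=[0.0000]
Step 1: x=[4.0888] v=[-0.0750]
Step 2: x=[4.0664] v=[-0.1495]
Step 3: x=[4.0330] v=[-0.2230]
Step 4: x=[3.9888] v=[-0.2950]
Step 5: x=[3.9340] v=[-0.3651]
Step 6: x=[3.8691] v=[-0.4328]
Step 7: x=[3.7945] v=[-0.4976]
Step 8: x=[3.7106] v=[-0.5591]
Step 9: x=[3.6181] v=[-0.6169]
Step 10: x=[3.5175] v=[-0.6706]
Step 11: x=[3.4095] v=[-0.7199]
Step 12: x=[3.2948] v=[-0.7644]
Step 13: x=[3.1742] v=[-0.8039]
Step 14: x=[3.0485] v=[-0.8381]
Step 15: x=[2.9185] v=[-0.8667]
Step 16: x=[2.7851] v=[-0.8896]
Step 17: x=[2.6491] v=[-0.9066]
Step 18: x=[2.5115] v=[-0.9176]
Step 19: x=[2.3731] v=[-0.9225]
Step 20: x=[2.2349] v=[-0.9213]
Step 21: x=[2.0978] v=[-0.9140]
Step 22: x=[1.9627] v=[-0.9007]
Step 23: x=[1.8305] v=[-0.8814]
Step 24: x=[1.7021] v=[-0.8563]
Step 25: x=[1.5783] v=[-0.8255]
Step 26: x=[1.4599] v=[-0.7892]
Step 27: x=[1.3477] v=[-0.7477]
Step 28: x=[1.2425] v=[-0.7013]
Step 29: x=[1.1450] v=[-0.6502]
Step 30: x=[1.0558] v=[-0.5948]
Step 31: x=[0.9755] v=[-0.5355]
Step 32: x=[0.9046] v=[-0.4727]
Step 33: x=[0.8436] v=[-0.4067]
Step 34: x=[0.7929] v=[-0.3380]
Step 35: x=[0.7528] v=[-0.2671]
Step 36: x=[0.7236] v=[-0.1944]
Step 37: x=[0.7055] v=[-0.1204]
Step 38: x=[0.6987] v=[-0.0456]
Step 39: x=[0.7031] v=[0.0295]
First v>=0 after going negative at step 39, time=5.8500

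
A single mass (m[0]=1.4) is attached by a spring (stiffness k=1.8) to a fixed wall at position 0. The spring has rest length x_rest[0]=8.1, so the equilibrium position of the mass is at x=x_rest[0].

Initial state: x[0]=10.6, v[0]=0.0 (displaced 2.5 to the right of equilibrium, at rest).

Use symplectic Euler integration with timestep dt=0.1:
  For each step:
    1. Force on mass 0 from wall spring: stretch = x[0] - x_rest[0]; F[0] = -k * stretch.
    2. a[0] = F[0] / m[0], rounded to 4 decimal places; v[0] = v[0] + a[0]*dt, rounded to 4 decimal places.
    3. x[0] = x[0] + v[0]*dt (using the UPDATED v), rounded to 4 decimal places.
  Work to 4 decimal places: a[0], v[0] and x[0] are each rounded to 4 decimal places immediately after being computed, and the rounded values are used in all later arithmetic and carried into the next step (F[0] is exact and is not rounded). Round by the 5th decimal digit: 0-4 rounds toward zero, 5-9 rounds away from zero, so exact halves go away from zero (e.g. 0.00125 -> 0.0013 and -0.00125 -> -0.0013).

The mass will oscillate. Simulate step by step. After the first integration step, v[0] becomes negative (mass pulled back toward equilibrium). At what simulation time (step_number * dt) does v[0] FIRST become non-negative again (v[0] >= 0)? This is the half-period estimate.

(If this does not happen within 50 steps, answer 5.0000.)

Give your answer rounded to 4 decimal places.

Step 0: x=[10.6000] v=[0.0000]
Step 1: x=[10.5679] v=[-0.3214]
Step 2: x=[10.5040] v=[-0.6387]
Step 3: x=[10.4092] v=[-0.9478]
Step 4: x=[10.2847] v=[-1.2447]
Step 5: x=[10.1321] v=[-1.5256]
Step 6: x=[9.9534] v=[-1.7869]
Step 7: x=[9.7509] v=[-2.0252]
Step 8: x=[9.5272] v=[-2.2375]
Step 9: x=[9.2851] v=[-2.4210]
Step 10: x=[9.0278] v=[-2.5734]
Step 11: x=[8.7585] v=[-2.6927]
Step 12: x=[8.4808] v=[-2.7774]
Step 13: x=[8.1982] v=[-2.8264]
Step 14: x=[7.9143] v=[-2.8390]
Step 15: x=[7.6328] v=[-2.8151]
Step 16: x=[7.3573] v=[-2.7550]
Step 17: x=[7.0914] v=[-2.6595]
Step 18: x=[6.8384] v=[-2.5298]
Step 19: x=[6.6016] v=[-2.3676]
Step 20: x=[6.3841] v=[-2.1750]
Step 21: x=[6.1887] v=[-1.9544]
Step 22: x=[6.0178] v=[-1.7087]
Step 23: x=[5.8737] v=[-1.4410]
Step 24: x=[5.7582] v=[-1.1548]
Step 25: x=[5.6728] v=[-0.8537]
Step 26: x=[5.6186] v=[-0.5416]
Step 27: x=[5.5963] v=[-0.2226]
Step 28: x=[5.6062] v=[0.0993]
First v>=0 after going negative at step 28, time=2.8000

Answer: 2.8000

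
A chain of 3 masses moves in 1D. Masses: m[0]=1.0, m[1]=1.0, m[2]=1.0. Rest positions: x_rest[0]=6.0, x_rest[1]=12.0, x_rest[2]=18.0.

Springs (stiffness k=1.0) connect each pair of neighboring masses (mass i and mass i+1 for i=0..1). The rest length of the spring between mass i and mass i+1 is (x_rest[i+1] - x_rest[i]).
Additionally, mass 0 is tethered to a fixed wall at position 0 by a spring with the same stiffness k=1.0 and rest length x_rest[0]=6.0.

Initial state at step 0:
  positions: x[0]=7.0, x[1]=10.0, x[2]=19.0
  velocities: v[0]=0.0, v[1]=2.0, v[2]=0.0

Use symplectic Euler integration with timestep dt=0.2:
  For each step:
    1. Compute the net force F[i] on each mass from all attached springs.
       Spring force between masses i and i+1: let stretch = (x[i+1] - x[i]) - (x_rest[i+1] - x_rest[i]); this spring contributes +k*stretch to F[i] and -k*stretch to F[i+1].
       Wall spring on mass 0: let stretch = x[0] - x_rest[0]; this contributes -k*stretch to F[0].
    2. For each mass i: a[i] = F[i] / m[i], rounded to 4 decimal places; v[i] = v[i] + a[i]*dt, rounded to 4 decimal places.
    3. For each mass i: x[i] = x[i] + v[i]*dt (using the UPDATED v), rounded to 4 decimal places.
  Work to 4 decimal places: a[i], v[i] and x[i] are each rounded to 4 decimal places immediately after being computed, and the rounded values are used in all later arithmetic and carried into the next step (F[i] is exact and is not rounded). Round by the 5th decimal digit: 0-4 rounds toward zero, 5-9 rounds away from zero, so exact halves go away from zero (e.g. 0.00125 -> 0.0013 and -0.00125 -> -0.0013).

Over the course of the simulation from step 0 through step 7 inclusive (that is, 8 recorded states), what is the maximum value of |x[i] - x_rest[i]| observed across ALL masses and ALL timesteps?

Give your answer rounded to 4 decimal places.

Step 0: x=[7.0000 10.0000 19.0000] v=[0.0000 2.0000 0.0000]
Step 1: x=[6.8400 10.6400 18.8800] v=[-0.8000 3.2000 -0.6000]
Step 2: x=[6.5584 11.4576 18.6704] v=[-1.4080 4.0880 -1.0480]
Step 3: x=[6.2104 12.3677 18.4123] v=[-1.7398 4.5507 -1.2906]
Step 4: x=[5.8603 13.2733 18.1524] v=[-1.7504 4.5282 -1.2995]
Step 5: x=[5.5723 14.0776 17.9373] v=[-1.4399 4.0214 -1.0753]
Step 6: x=[5.4016 14.6961 17.8079] v=[-0.8533 3.0923 -0.6472]
Step 7: x=[5.3867 15.0673 17.7940] v=[-0.0747 1.8558 -0.0696]
Max displacement = 3.0673

Answer: 3.0673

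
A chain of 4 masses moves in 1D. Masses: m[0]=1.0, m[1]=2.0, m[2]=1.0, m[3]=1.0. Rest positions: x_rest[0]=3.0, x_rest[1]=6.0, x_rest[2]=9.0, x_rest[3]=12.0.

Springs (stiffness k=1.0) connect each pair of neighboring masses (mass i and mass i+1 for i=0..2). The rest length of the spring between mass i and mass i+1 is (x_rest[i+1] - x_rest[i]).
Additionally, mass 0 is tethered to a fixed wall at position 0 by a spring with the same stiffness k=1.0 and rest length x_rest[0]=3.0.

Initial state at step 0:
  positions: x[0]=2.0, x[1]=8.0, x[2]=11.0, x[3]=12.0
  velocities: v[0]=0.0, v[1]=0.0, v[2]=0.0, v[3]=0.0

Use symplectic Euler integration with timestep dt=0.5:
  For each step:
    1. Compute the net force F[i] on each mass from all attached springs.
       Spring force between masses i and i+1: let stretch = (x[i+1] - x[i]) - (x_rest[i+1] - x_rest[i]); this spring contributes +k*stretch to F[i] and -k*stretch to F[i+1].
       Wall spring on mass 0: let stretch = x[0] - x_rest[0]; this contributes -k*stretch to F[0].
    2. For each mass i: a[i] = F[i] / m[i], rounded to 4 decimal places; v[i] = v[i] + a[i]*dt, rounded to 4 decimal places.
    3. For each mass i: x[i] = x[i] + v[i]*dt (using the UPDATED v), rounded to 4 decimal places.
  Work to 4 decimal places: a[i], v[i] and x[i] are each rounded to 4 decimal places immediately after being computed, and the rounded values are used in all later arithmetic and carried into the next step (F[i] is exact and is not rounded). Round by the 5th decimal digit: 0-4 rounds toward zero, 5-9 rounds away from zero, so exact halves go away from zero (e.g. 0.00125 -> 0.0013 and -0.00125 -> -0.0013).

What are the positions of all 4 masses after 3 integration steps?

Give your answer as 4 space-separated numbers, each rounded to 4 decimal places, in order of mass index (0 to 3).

Answer: 5.3673 6.4532 9.2422 13.8829

Derivation:
Step 0: x=[2.0000 8.0000 11.0000 12.0000] v=[0.0000 0.0000 0.0000 0.0000]
Step 1: x=[3.0000 7.6250 10.5000 12.5000] v=[2.0000 -0.7500 -1.0000 1.0000]
Step 2: x=[4.4063 7.0313 9.7813 13.2500] v=[2.8125 -1.1875 -1.4375 1.5000]
Step 3: x=[5.3673 6.4532 9.2422 13.8829] v=[1.9219 -1.1563 -1.0782 1.2657]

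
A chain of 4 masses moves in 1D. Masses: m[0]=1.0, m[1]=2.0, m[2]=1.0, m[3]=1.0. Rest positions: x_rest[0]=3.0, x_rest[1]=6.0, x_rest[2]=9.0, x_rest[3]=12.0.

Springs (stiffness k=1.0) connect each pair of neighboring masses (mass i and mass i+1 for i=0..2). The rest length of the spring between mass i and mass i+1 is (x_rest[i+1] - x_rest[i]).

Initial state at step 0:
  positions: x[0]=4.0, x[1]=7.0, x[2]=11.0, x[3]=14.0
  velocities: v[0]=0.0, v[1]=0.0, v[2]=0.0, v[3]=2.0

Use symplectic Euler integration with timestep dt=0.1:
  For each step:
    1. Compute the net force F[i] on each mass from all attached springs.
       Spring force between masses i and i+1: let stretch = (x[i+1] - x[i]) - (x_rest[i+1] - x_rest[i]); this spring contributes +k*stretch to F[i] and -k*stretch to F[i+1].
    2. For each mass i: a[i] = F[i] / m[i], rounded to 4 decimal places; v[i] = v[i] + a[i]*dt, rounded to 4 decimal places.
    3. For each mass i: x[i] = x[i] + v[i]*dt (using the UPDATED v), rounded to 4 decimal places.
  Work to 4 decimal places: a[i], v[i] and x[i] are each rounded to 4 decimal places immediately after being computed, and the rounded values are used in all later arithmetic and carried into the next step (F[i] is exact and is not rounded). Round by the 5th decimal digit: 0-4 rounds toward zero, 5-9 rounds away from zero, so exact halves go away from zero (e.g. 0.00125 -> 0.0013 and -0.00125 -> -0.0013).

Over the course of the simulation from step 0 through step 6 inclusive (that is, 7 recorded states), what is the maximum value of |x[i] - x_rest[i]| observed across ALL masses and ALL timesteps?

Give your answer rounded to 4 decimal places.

Answer: 3.1255

Derivation:
Step 0: x=[4.0000 7.0000 11.0000 14.0000] v=[0.0000 0.0000 0.0000 2.0000]
Step 1: x=[4.0000 7.0050 10.9900 14.2000] v=[0.0000 0.0500 -0.1000 2.0000]
Step 2: x=[4.0001 7.0149 10.9723 14.3979] v=[0.0005 0.0990 -0.1775 1.9790]
Step 3: x=[4.0003 7.0295 10.9492 14.5915] v=[0.0020 0.1461 -0.2307 1.9364]
Step 4: x=[4.0008 7.0486 10.9234 14.7787] v=[0.0049 0.1906 -0.2584 1.8722]
Step 5: x=[4.0018 7.0718 10.8974 14.9574] v=[0.0097 0.2320 -0.2604 1.7867]
Step 6: x=[4.0035 7.0988 10.8737 15.1255] v=[0.0167 0.2698 -0.2370 1.6807]
Max displacement = 3.1255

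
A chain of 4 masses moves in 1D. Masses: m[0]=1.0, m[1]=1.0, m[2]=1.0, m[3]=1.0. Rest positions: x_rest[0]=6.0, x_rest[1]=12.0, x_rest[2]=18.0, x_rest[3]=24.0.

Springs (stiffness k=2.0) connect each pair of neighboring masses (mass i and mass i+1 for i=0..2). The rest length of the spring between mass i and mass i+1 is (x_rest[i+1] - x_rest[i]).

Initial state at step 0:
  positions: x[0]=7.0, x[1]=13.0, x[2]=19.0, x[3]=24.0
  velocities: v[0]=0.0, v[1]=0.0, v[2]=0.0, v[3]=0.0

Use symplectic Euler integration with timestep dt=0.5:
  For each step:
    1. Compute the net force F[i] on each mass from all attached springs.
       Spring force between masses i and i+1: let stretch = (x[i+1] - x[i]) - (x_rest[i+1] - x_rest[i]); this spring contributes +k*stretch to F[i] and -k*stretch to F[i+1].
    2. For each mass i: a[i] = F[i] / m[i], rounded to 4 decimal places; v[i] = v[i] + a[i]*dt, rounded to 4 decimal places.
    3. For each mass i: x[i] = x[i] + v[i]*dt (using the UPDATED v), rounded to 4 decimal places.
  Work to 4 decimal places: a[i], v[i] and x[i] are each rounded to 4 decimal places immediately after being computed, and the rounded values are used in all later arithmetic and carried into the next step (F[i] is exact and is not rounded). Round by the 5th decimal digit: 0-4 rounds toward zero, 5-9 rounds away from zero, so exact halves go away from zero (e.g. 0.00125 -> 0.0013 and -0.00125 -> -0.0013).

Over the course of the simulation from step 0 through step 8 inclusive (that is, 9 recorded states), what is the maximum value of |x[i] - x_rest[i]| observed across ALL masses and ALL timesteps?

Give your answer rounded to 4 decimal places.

Step 0: x=[7.0000 13.0000 19.0000 24.0000] v=[0.0000 0.0000 0.0000 0.0000]
Step 1: x=[7.0000 13.0000 18.5000 24.5000] v=[0.0000 0.0000 -1.0000 1.0000]
Step 2: x=[7.0000 12.7500 18.2500 25.0000] v=[0.0000 -0.5000 -0.5000 1.0000]
Step 3: x=[6.8750 12.3750 18.6250 25.1250] v=[-0.2500 -0.7500 0.7500 0.2500]
Step 4: x=[6.5000 12.3750 19.1250 25.0000] v=[-0.7500 0.0000 1.0000 -0.2500]
Step 5: x=[6.0625 12.8125 19.1875 24.9375] v=[-0.8750 0.8750 0.1250 -0.1250]
Step 6: x=[6.0000 13.0625 18.9375 25.0000] v=[-0.1250 0.5000 -0.5000 0.1250]
Step 7: x=[6.4688 12.7188 18.7813 25.0313] v=[0.9375 -0.6875 -0.3125 0.0625]
Step 8: x=[7.0626 12.2813 18.7188 24.9376] v=[1.1875 -0.8750 -0.1250 -0.1875]
Max displacement = 1.1875

Answer: 1.1875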